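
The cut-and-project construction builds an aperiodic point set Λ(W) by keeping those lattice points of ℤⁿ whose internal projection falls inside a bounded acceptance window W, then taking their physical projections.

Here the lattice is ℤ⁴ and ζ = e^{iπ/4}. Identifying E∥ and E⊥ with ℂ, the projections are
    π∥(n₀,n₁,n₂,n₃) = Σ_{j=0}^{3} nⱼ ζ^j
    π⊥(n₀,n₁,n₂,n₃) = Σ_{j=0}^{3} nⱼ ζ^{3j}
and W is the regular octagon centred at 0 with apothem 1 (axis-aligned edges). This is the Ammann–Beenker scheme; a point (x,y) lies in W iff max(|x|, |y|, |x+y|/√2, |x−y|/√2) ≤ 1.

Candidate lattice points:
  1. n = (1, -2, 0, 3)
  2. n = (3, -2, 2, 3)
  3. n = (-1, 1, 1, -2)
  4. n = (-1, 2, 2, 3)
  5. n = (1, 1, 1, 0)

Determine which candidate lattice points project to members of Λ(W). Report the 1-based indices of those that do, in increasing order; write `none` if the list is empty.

With ζ = e^{iπ/4} the internal vectors are ζ^0,ζ^3,ζ^6,ζ^9.
#1 (1, -2, 0, 3): internal (4.53553, 0.70711); octagon support 4.53553 vs apothem 1 → ∉ W
#2 (3, -2, 2, 3): internal (6.53553, -1.29289); octagon support 6.53553 vs apothem 1 → ∉ W
#3 (-1, 1, 1, -2): internal (-3.12132, -1.70711); octagon support 3.41421 vs apothem 1 → ∉ W
#4 (-1, 2, 2, 3): internal (-0.29289, 1.53553); octagon support 1.53553 vs apothem 1 → ∉ W
#5 (1, 1, 1, 0): internal (0.29289, -0.29289); octagon support 0.41421 vs apothem 1 → ∈ W

5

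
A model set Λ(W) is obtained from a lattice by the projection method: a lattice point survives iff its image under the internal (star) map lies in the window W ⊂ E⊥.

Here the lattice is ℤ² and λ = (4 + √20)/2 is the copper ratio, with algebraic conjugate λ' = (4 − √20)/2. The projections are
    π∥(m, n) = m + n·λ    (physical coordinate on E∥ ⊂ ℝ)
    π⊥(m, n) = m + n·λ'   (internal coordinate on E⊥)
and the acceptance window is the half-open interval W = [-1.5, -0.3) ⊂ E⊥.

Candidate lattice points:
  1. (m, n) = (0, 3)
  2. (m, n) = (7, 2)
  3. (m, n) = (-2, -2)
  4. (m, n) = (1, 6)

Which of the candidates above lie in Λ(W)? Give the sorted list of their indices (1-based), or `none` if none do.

Compute λ' = (4−√20)/2 = -0.2361, so π⊥(m,n) = m -0.2361·n.
[1] lift (0,3): star map gives -0.7082; window check -1.5 ≤ -0.7082 < -0.3 is true → IN Λ
[2] lift (7,2): star map gives 6.5279; window check -1.5 ≤ 6.5279 < -0.3 is false → out
[3] lift (-2,-2): star map gives -1.5279; window check -1.5 ≤ -1.5279 < -0.3 is false → out
[4] lift (1,6): star map gives -0.4164; window check -1.5 ≤ -0.4164 < -0.3 is true → IN Λ

1, 4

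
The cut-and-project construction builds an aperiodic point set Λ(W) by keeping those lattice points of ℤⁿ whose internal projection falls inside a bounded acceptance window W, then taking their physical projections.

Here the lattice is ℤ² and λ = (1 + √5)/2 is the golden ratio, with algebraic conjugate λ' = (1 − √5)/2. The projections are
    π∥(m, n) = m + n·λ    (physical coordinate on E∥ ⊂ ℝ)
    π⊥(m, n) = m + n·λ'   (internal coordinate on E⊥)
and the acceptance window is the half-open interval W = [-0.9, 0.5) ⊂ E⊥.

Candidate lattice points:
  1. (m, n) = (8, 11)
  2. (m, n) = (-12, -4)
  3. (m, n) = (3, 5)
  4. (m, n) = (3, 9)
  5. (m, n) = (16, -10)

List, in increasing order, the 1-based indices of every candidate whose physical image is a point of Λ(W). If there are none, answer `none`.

3

Compute λ' = (1−√5)/2 = -0.618034, so π⊥(m,n) = m -0.618034·n.
[1] lift (8,11): star map gives 1.201626; window check -0.9 ≤ 1.201626 < 0.5 is false → out
[2] lift (-12,-4): star map gives -9.527864; window check -0.9 ≤ -9.527864 < 0.5 is false → out
[3] lift (3,5): star map gives -0.090170; window check -0.9 ≤ -0.090170 < 0.5 is true → IN Λ
[4] lift (3,9): star map gives -2.562306; window check -0.9 ≤ -2.562306 < 0.5 is false → out
[5] lift (16,-10): star map gives 22.180340; window check -0.9 ≤ 22.180340 < 0.5 is false → out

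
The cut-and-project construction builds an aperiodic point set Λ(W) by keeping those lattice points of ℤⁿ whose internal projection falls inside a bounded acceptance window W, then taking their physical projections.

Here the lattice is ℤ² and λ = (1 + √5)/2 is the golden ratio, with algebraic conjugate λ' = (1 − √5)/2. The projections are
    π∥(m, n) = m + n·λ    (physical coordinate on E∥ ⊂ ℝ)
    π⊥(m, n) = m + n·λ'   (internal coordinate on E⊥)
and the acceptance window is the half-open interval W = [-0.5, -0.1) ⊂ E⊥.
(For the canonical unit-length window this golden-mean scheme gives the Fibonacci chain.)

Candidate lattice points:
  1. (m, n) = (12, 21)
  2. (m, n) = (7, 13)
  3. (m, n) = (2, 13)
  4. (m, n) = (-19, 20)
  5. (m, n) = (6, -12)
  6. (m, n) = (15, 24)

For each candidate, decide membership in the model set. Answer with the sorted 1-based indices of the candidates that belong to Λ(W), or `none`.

λ' = (1−√5)/2 ≈ -0.61803.
#1 (12,21): internal coord 12 + (21)·λ' = -0.97871; -0.97871 ∉ [-0.5, -0.1) → out
#2 (7,13): internal coord 7 + (13)·λ' = -1.03444; -1.03444 ∉ [-0.5, -0.1) → out
#3 (2,13): internal coord 2 + (13)·λ' = -6.03444; -6.03444 ∉ [-0.5, -0.1) → out
#4 (-19,20): internal coord -19 + (20)·λ' = -31.36068; -31.36068 ∉ [-0.5, -0.1) → out
#5 (6,-12): internal coord 6 + (-12)·λ' = +13.41641; +13.41641 ∉ [-0.5, -0.1) → out
#6 (15,24): internal coord 15 + (24)·λ' = +0.16718; +0.16718 ∉ [-0.5, -0.1) → out

none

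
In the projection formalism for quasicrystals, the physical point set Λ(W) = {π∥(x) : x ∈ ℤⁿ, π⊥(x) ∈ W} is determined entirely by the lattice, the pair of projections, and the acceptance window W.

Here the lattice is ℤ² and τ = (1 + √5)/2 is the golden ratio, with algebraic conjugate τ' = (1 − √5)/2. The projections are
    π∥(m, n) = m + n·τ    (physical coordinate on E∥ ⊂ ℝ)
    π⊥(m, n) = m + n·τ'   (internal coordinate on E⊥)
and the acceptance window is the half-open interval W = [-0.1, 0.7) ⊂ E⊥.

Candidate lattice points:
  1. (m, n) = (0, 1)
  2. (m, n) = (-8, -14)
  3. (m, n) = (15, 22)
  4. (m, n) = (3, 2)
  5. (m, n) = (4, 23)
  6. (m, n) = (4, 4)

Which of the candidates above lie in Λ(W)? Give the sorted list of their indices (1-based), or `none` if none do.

2

Compute τ' = (1−√5)/2 = -0.618034, so π⊥(m,n) = m -0.618034·n.
candidate 1: (m,n)=(0,1) → π∥ = 0+1·τ ≈ 1.618034, π⊥ = 0+1·τ' ≈ -0.618034 ∉ [-0.1, 0.7) ⇒ out
candidate 2: (m,n)=(-8,-14) → π∥ = -8-14·τ ≈ -30.652476, π⊥ = -8-14·τ' ≈ 0.652476 ∈ [-0.1, 0.7) ⇒ IN Λ
candidate 3: (m,n)=(15,22) → π∥ = 15+22·τ ≈ 50.596748, π⊥ = 15+22·τ' ≈ 1.403252 ∉ [-0.1, 0.7) ⇒ out
candidate 4: (m,n)=(3,2) → π∥ = 3+2·τ ≈ 6.236068, π⊥ = 3+2·τ' ≈ 1.763932 ∉ [-0.1, 0.7) ⇒ out
candidate 5: (m,n)=(4,23) → π∥ = 4+23·τ ≈ 41.214782, π⊥ = 4+23·τ' ≈ -10.214782 ∉ [-0.1, 0.7) ⇒ out
candidate 6: (m,n)=(4,4) → π∥ = 4+4·τ ≈ 10.472136, π⊥ = 4+4·τ' ≈ 1.527864 ∉ [-0.1, 0.7) ⇒ out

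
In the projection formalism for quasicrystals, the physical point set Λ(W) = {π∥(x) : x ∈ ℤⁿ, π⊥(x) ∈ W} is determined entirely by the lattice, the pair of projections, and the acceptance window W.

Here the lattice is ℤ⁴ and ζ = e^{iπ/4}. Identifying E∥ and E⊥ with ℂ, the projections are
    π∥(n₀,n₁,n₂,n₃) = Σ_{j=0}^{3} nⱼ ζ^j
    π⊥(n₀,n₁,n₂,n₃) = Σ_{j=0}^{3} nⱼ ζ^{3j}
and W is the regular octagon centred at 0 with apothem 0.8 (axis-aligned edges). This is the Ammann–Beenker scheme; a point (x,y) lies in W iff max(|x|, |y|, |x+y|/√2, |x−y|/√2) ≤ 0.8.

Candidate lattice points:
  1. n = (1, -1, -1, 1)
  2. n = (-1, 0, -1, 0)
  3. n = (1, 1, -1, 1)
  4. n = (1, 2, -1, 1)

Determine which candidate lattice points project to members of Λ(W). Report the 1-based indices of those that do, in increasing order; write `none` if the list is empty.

π⊥(n) = n₀ + n₁ζ³ + n₂ζ⁶ + n₃ζ⁹ where ζ = e^{iπ/4}.
candidate 1: n = (1, -1, -1, 1) → π⊥ ≈ (+2.4142, +1.0000); max(|x|,|y|,|x±y|/√2) = 2.4142 > 0.8 ⇒ ∉ W
candidate 2: n = (-1, 0, -1, 0) → π⊥ ≈ (-1.0000, +1.0000); max(|x|,|y|,|x±y|/√2) = 1.4142 > 0.8 ⇒ ∉ W
candidate 3: n = (1, 1, -1, 1) → π⊥ ≈ (+1.0000, +2.4142); max(|x|,|y|,|x±y|/√2) = 2.4142 > 0.8 ⇒ ∉ W
candidate 4: n = (1, 2, -1, 1) → π⊥ ≈ (+0.2929, +3.1213); max(|x|,|y|,|x±y|/√2) = 3.1213 > 0.8 ⇒ ∉ W

none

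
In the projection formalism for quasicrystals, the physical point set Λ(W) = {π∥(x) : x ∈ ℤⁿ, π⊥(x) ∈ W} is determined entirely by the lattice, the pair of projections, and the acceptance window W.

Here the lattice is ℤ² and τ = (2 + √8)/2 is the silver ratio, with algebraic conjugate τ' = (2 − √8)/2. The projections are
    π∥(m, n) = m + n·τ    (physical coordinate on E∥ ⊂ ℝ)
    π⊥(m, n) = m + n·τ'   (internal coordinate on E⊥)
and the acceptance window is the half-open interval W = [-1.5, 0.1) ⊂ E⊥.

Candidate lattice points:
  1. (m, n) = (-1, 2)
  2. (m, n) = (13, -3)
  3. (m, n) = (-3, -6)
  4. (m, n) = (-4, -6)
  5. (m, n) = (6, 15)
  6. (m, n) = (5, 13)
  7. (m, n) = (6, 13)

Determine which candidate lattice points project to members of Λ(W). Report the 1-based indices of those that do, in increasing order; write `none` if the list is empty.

3, 5, 6

Compute τ' = (2−√8)/2 = -0.414214, so π⊥(m,n) = m -0.414214·n.
[1] lift (-1,2): star map gives -1.828427; window check -1.5 ≤ -1.828427 < 0.1 is false → out
[2] lift (13,-3): star map gives 14.242641; window check -1.5 ≤ 14.242641 < 0.1 is false → out
[3] lift (-3,-6): star map gives -0.514719; window check -1.5 ≤ -0.514719 < 0.1 is true → IN Λ
[4] lift (-4,-6): star map gives -1.514719; window check -1.5 ≤ -1.514719 < 0.1 is false → out
[5] lift (6,15): star map gives -0.213203; window check -1.5 ≤ -0.213203 < 0.1 is true → IN Λ
[6] lift (5,13): star map gives -0.384776; window check -1.5 ≤ -0.384776 < 0.1 is true → IN Λ
[7] lift (6,13): star map gives 0.615224; window check -1.5 ≤ 0.615224 < 0.1 is false → out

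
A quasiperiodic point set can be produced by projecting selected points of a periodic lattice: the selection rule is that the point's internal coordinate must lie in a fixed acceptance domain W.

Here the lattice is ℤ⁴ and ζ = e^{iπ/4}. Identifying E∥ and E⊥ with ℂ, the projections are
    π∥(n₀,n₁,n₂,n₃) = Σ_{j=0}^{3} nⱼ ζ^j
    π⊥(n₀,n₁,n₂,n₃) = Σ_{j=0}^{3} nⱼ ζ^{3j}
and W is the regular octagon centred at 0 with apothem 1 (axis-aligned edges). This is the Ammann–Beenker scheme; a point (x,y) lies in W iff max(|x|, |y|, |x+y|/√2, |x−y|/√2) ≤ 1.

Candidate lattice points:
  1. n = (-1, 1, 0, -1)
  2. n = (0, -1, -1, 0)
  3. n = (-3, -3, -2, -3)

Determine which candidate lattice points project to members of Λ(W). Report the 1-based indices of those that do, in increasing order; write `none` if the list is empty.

Internal map: ζ^{3j} for j=0..3 gives (1,0), (−√2/2,√2/2), (0,−1), (√2/2,√2/2).
#1 (-1, 1, 0, -1): internal (-2.41421, 0.00000); octagon support 2.41421 vs apothem 1 → ∉ W
#2 (0, -1, -1, 0): internal (0.70711, 0.29289); octagon support 0.70711 vs apothem 1 → ∈ W
#3 (-3, -3, -2, -3): internal (-3.00000, -2.24264); octagon support 3.70711 vs apothem 1 → ∉ W

2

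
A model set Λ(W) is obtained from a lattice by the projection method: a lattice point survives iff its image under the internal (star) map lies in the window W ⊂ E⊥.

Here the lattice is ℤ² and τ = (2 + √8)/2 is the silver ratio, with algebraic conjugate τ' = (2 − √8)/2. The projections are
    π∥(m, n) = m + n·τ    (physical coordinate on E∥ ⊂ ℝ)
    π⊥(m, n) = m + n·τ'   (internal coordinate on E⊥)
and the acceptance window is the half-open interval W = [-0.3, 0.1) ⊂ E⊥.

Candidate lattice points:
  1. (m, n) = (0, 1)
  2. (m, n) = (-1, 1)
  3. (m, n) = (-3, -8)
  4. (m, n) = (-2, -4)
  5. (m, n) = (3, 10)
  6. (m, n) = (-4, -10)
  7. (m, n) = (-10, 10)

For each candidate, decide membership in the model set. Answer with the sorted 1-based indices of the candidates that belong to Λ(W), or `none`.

Compute τ' = (2−√8)/2 = -0.41421, so π⊥(m,n) = m -0.41421·n.
#1 (0,1): internal coord 0 + (1)·τ' = -0.41421; -0.41421 ∉ [-0.3, 0.1) → out
#2 (-1,1): internal coord -1 + (1)·τ' = -1.41421; -1.41421 ∉ [-0.3, 0.1) → out
#3 (-3,-8): internal coord -3 + (-8)·τ' = +0.31371; +0.31371 ∉ [-0.3, 0.1) → out
#4 (-2,-4): internal coord -2 + (-4)·τ' = -0.34315; -0.34315 ∉ [-0.3, 0.1) → out
#5 (3,10): internal coord 3 + (10)·τ' = -1.14214; -1.14214 ∉ [-0.3, 0.1) → out
#6 (-4,-10): internal coord -4 + (-10)·τ' = +0.14214; +0.14214 ∉ [-0.3, 0.1) → out
#7 (-10,10): internal coord -10 + (10)·τ' = -14.14214; -14.14214 ∉ [-0.3, 0.1) → out

none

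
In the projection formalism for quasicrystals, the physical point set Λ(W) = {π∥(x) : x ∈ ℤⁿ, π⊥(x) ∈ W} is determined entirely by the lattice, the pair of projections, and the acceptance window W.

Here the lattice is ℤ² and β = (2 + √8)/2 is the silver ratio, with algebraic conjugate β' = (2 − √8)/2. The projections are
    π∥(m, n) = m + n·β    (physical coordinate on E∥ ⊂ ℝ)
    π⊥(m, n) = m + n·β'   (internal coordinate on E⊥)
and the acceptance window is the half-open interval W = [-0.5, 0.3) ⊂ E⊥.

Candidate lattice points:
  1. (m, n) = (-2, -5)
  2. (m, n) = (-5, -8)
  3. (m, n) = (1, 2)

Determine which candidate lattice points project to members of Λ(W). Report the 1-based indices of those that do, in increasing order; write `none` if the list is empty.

1, 3

Numerically β ≈ 2.41421 and β' = −1/β ≈ -0.41421.
candidate 1: (m,n)=(-2,-5) → π∥ = -2-5·β ≈ -14.07107, π⊥ = -2-5·β' ≈ 0.07107 ∈ [-0.5, 0.3) ⇒ IN Λ
candidate 2: (m,n)=(-5,-8) → π∥ = -5-8·β ≈ -24.31371, π⊥ = -5-8·β' ≈ -1.68629 ∉ [-0.5, 0.3) ⇒ out
candidate 3: (m,n)=(1,2) → π∥ = 1+2·β ≈ 5.82843, π⊥ = 1+2·β' ≈ 0.17157 ∈ [-0.5, 0.3) ⇒ IN Λ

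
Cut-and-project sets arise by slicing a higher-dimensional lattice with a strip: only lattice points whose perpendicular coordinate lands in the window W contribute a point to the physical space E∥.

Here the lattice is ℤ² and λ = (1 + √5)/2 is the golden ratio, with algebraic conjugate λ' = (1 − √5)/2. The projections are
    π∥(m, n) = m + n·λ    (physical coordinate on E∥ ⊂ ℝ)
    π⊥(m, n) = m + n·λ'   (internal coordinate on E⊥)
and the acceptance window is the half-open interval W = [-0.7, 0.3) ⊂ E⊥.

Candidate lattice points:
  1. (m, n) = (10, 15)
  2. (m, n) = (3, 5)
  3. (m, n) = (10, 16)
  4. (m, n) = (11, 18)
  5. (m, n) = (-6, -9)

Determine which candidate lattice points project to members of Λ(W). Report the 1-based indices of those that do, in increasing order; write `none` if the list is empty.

Compute λ' = (1−√5)/2 = -0.6180, so π⊥(m,n) = m -0.6180·n.
[1] lift (10,15): star map gives 0.7295; window check -0.7 ≤ 0.7295 < 0.3 is false → out
[2] lift (3,5): star map gives -0.0902; window check -0.7 ≤ -0.0902 < 0.3 is true → IN Λ
[3] lift (10,16): star map gives 0.1115; window check -0.7 ≤ 0.1115 < 0.3 is true → IN Λ
[4] lift (11,18): star map gives -0.1246; window check -0.7 ≤ -0.1246 < 0.3 is true → IN Λ
[5] lift (-6,-9): star map gives -0.4377; window check -0.7 ≤ -0.4377 < 0.3 is true → IN Λ

2, 3, 4, 5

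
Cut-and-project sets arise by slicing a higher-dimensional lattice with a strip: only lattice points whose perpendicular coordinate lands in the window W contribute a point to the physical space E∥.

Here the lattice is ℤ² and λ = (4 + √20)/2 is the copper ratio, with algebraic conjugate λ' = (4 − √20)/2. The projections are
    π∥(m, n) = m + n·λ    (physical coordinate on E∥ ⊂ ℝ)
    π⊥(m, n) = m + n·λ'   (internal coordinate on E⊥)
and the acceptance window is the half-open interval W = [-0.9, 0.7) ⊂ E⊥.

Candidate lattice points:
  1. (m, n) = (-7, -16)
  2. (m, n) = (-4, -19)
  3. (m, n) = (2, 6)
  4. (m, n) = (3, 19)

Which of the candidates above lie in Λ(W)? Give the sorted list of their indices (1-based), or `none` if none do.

Numerically λ ≈ 4.2361 and λ' = −1/λ ≈ -0.2361.
#1 (-7,-16): internal coord -7 + (-16)·λ' = -3.2229; -3.2229 ∉ [-0.9, 0.7) → out
#2 (-4,-19): internal coord -4 + (-19)·λ' = +0.4853; +0.4853 ∈ [-0.9, 0.7) → IN Λ
#3 (2,6): internal coord 2 + (6)·λ' = +0.5836; +0.5836 ∈ [-0.9, 0.7) → IN Λ
#4 (3,19): internal coord 3 + (19)·λ' = -1.4853; -1.4853 ∉ [-0.9, 0.7) → out

2, 3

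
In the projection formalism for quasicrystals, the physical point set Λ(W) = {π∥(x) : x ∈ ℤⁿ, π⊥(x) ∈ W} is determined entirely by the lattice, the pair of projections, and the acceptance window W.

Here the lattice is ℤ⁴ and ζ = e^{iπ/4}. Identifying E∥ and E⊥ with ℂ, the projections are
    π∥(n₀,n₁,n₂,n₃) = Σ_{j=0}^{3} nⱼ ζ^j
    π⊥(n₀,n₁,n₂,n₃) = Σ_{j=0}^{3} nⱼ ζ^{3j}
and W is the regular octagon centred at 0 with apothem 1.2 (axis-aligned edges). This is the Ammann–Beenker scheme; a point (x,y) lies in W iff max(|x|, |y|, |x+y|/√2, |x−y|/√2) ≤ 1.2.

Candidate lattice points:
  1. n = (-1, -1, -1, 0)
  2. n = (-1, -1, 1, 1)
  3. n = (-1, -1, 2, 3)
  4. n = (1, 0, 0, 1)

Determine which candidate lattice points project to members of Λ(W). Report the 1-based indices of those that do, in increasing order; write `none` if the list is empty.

With ζ = e^{iπ/4} the internal vectors are ζ^0,ζ^3,ζ^6,ζ^9.
candidate 1: n = (-1, -1, -1, 0) → π⊥ ≈ (-0.29289, +0.29289); max(|x|,|y|,|x±y|/√2) = 0.41421 ≤ 1.2 ⇒ ∈ W
candidate 2: n = (-1, -1, 1, 1) → π⊥ ≈ (+0.41421, -1.00000); max(|x|,|y|,|x±y|/√2) = 1.00000 ≤ 1.2 ⇒ ∈ W
candidate 3: n = (-1, -1, 2, 3) → π⊥ ≈ (+1.82843, -0.58579); max(|x|,|y|,|x±y|/√2) = 1.82843 > 1.2 ⇒ ∉ W
candidate 4: n = (1, 0, 0, 1) → π⊥ ≈ (+1.70711, +0.70711); max(|x|,|y|,|x±y|/√2) = 1.70711 > 1.2 ⇒ ∉ W

1, 2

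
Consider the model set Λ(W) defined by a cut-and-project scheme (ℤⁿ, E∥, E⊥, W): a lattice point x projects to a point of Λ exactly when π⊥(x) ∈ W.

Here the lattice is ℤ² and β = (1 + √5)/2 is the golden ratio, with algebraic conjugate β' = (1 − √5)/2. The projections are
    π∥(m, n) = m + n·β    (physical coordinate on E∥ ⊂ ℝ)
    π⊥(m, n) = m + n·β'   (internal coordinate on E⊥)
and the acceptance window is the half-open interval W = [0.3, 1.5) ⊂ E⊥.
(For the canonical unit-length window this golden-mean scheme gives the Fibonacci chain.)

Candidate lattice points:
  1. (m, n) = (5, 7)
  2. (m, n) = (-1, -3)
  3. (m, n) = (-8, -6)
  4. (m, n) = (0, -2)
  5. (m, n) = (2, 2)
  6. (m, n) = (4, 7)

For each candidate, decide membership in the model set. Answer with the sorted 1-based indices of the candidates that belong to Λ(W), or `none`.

1, 2, 4, 5

Numerically β ≈ 1.618034 and β' = −1/β ≈ -0.618034.
#1 (5,7): internal coord 5 + (7)·β' = +0.673762; +0.673762 ∈ [0.3, 1.5) → IN Λ
#2 (-1,-3): internal coord -1 + (-3)·β' = +0.854102; +0.854102 ∈ [0.3, 1.5) → IN Λ
#3 (-8,-6): internal coord -8 + (-6)·β' = -4.291796; -4.291796 ∉ [0.3, 1.5) → out
#4 (0,-2): internal coord 0 + (-2)·β' = +1.236068; +1.236068 ∈ [0.3, 1.5) → IN Λ
#5 (2,2): internal coord 2 + (2)·β' = +0.763932; +0.763932 ∈ [0.3, 1.5) → IN Λ
#6 (4,7): internal coord 4 + (7)·β' = -0.326238; -0.326238 ∉ [0.3, 1.5) → out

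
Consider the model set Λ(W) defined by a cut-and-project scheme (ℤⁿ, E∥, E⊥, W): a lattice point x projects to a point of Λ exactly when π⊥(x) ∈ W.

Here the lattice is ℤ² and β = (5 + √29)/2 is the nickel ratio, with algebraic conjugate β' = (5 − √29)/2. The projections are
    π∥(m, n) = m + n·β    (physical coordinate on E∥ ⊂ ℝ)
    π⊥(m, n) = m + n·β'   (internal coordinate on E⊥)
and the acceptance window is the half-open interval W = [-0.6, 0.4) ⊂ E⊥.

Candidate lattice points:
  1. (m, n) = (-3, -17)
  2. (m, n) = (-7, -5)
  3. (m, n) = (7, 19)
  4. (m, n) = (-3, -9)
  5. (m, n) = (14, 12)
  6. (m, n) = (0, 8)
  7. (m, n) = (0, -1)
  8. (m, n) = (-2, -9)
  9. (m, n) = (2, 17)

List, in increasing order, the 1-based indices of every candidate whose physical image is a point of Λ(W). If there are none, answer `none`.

Numerically β ≈ 5.19258 and β' = −1/β ≈ -0.19258.
candidate 1: (m,n)=(-3,-17) → π∥ = -3-17·β ≈ -91.27390, π⊥ = -3-17·β' ≈ 0.27390 ∈ [-0.6, 0.4) ⇒ IN Λ
candidate 2: (m,n)=(-7,-5) → π∥ = -7-5·β ≈ -32.96291, π⊥ = -7-5·β' ≈ -6.03709 ∉ [-0.6, 0.4) ⇒ out
candidate 3: (m,n)=(7,19) → π∥ = 7+19·β ≈ 105.65907, π⊥ = 7+19·β' ≈ 3.34093 ∉ [-0.6, 0.4) ⇒ out
candidate 4: (m,n)=(-3,-9) → π∥ = -3-9·β ≈ -49.73324, π⊥ = -3-9·β' ≈ -1.26676 ∉ [-0.6, 0.4) ⇒ out
candidate 5: (m,n)=(14,12) → π∥ = 14+12·β ≈ 76.31099, π⊥ = 14+12·β' ≈ 11.68901 ∉ [-0.6, 0.4) ⇒ out
candidate 6: (m,n)=(0,8) → π∥ = 0+8·β ≈ 41.54066, π⊥ = 0+8·β' ≈ -1.54066 ∉ [-0.6, 0.4) ⇒ out
candidate 7: (m,n)=(0,-1) → π∥ = 0-1·β ≈ -5.19258, π⊥ = 0-1·β' ≈ 0.19258 ∈ [-0.6, 0.4) ⇒ IN Λ
candidate 8: (m,n)=(-2,-9) → π∥ = -2-9·β ≈ -48.73324, π⊥ = -2-9·β' ≈ -0.26676 ∈ [-0.6, 0.4) ⇒ IN Λ
candidate 9: (m,n)=(2,17) → π∥ = 2+17·β ≈ 90.27390, π⊥ = 2+17·β' ≈ -1.27390 ∉ [-0.6, 0.4) ⇒ out

1, 7, 8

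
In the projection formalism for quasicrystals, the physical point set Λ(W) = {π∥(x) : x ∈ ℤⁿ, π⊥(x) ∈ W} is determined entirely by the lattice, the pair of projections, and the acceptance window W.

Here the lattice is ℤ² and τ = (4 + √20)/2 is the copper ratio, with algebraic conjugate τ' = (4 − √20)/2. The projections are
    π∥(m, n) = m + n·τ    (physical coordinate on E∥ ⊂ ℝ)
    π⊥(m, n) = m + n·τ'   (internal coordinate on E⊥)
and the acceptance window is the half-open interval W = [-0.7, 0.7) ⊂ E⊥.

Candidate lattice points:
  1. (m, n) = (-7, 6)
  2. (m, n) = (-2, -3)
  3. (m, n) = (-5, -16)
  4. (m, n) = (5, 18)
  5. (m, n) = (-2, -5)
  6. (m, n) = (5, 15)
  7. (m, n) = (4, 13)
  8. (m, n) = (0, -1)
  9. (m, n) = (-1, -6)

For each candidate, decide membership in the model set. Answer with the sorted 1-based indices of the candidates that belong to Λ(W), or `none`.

8, 9

Compute τ' = (4−√20)/2 = -0.2361, so π⊥(m,n) = m -0.2361·n.
[1] lift (-7,6): star map gives -8.4164; window check -0.7 ≤ -8.4164 < 0.7 is false → out
[2] lift (-2,-3): star map gives -1.2918; window check -0.7 ≤ -1.2918 < 0.7 is false → out
[3] lift (-5,-16): star map gives -1.2229; window check -0.7 ≤ -1.2229 < 0.7 is false → out
[4] lift (5,18): star map gives 0.7508; window check -0.7 ≤ 0.7508 < 0.7 is false → out
[5] lift (-2,-5): star map gives -0.8197; window check -0.7 ≤ -0.8197 < 0.7 is false → out
[6] lift (5,15): star map gives 1.4590; window check -0.7 ≤ 1.4590 < 0.7 is false → out
[7] lift (4,13): star map gives 0.9311; window check -0.7 ≤ 0.9311 < 0.7 is false → out
[8] lift (0,-1): star map gives 0.2361; window check -0.7 ≤ 0.2361 < 0.7 is true → IN Λ
[9] lift (-1,-6): star map gives 0.4164; window check -0.7 ≤ 0.4164 < 0.7 is true → IN Λ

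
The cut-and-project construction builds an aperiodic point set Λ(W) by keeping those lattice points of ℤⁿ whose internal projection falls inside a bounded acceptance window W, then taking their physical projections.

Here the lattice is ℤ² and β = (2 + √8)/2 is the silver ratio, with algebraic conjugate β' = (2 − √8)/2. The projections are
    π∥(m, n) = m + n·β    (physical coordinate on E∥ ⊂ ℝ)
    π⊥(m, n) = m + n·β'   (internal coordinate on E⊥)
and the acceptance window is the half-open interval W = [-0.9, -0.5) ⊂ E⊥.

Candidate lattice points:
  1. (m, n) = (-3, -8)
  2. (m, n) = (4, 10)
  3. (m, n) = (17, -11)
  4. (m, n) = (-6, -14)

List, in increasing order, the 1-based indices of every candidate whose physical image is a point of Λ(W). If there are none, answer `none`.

Compute β' = (2−√8)/2 = -0.414214, so π⊥(m,n) = m -0.414214·n.
#1 (-3,-8): internal coord -3 + (-8)·β' = +0.313708; +0.313708 ∉ [-0.9, -0.5) → out
#2 (4,10): internal coord 4 + (10)·β' = -0.142136; -0.142136 ∉ [-0.9, -0.5) → out
#3 (17,-11): internal coord 17 + (-11)·β' = +21.556349; +21.556349 ∉ [-0.9, -0.5) → out
#4 (-6,-14): internal coord -6 + (-14)·β' = -0.201010; -0.201010 ∉ [-0.9, -0.5) → out

none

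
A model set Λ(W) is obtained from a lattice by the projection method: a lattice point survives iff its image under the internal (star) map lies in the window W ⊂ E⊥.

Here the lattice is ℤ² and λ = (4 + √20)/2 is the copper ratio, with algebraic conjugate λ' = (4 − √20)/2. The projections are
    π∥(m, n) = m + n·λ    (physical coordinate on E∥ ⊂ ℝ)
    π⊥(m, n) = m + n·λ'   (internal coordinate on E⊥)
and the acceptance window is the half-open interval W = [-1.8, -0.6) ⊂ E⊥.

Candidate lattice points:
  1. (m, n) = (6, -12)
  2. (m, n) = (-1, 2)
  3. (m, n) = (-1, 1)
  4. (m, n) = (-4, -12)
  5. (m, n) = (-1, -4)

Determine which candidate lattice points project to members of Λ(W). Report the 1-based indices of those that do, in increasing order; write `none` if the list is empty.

λ' = (4−√20)/2 ≈ -0.236068.
[1] lift (6,-12): star map gives 8.832816; window check -1.8 ≤ 8.832816 < -0.6 is false → out
[2] lift (-1,2): star map gives -1.472136; window check -1.8 ≤ -1.472136 < -0.6 is true → IN Λ
[3] lift (-1,1): star map gives -1.236068; window check -1.8 ≤ -1.236068 < -0.6 is true → IN Λ
[4] lift (-4,-12): star map gives -1.167184; window check -1.8 ≤ -1.167184 < -0.6 is true → IN Λ
[5] lift (-1,-4): star map gives -0.055728; window check -1.8 ≤ -0.055728 < -0.6 is false → out

2, 3, 4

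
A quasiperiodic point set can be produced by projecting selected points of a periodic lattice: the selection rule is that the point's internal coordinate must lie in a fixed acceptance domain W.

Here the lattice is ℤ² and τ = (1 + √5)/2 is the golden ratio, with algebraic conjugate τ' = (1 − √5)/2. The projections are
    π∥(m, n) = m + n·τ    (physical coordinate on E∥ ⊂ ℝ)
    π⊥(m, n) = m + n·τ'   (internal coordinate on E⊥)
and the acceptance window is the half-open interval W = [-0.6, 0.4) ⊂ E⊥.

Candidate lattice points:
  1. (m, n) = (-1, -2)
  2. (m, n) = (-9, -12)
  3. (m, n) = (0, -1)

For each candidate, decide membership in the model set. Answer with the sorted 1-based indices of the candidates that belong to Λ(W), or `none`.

1

Compute τ' = (1−√5)/2 = -0.61803, so π⊥(m,n) = m -0.61803·n.
[1] lift (-1,-2): star map gives 0.23607; window check -0.6 ≤ 0.23607 < 0.4 is true → IN Λ
[2] lift (-9,-12): star map gives -1.58359; window check -0.6 ≤ -1.58359 < 0.4 is false → out
[3] lift (0,-1): star map gives 0.61803; window check -0.6 ≤ 0.61803 < 0.4 is false → out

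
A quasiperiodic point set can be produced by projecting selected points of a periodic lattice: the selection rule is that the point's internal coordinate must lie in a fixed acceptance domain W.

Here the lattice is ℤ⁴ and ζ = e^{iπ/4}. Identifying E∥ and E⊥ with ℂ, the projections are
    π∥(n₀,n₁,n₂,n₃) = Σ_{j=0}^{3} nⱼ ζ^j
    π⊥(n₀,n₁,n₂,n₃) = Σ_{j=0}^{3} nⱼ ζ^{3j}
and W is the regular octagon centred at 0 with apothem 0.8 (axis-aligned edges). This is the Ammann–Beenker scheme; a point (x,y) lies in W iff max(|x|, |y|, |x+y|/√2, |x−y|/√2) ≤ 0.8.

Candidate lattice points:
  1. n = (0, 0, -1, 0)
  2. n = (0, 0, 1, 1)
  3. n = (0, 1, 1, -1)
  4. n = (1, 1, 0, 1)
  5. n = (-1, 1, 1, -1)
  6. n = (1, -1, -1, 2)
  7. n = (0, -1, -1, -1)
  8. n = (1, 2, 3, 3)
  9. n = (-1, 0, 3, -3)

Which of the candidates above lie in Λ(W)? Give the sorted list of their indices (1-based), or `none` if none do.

With ζ = e^{iπ/4} the internal vectors are ζ^0,ζ^3,ζ^6,ζ^9.
#1 (0, 0, -1, 0): internal (0.000000, 1.000000); octagon support 1.000000 vs apothem 0.8 → ∉ W
#2 (0, 0, 1, 1): internal (0.707107, -0.292893); octagon support 0.707107 vs apothem 0.8 → ∈ W
#3 (0, 1, 1, -1): internal (-1.414214, -1.000000); octagon support 1.707107 vs apothem 0.8 → ∉ W
#4 (1, 1, 0, 1): internal (1.000000, 1.414214); octagon support 1.707107 vs apothem 0.8 → ∉ W
#5 (-1, 1, 1, -1): internal (-2.414214, -1.000000); octagon support 2.414214 vs apothem 0.8 → ∉ W
#6 (1, -1, -1, 2): internal (3.121320, 1.707107); octagon support 3.414214 vs apothem 0.8 → ∉ W
#7 (0, -1, -1, -1): internal (0.000000, -0.414214); octagon support 0.414214 vs apothem 0.8 → ∈ W
#8 (1, 2, 3, 3): internal (1.707107, 0.535534); octagon support 1.707107 vs apothem 0.8 → ∉ W
#9 (-1, 0, 3, -3): internal (-3.121320, -5.121320); octagon support 5.828427 vs apothem 0.8 → ∉ W

2, 7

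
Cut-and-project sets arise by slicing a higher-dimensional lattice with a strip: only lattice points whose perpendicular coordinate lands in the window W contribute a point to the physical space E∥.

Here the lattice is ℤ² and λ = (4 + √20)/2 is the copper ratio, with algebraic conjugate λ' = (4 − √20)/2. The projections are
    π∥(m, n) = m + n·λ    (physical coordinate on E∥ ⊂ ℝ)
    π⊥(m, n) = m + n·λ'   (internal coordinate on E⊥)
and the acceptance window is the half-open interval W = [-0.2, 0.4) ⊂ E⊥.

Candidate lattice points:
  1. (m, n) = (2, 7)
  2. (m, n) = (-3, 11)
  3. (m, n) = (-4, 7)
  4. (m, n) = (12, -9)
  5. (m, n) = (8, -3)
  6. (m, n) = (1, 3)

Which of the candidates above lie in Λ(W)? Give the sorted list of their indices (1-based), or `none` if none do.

1, 6

Compute λ' = (4−√20)/2 = -0.2361, so π⊥(m,n) = m -0.2361·n.
candidate 1: (m,n)=(2,7) → π∥ = 2+7·λ ≈ 31.6525, π⊥ = 2+7·λ' ≈ 0.3475 ∈ [-0.2, 0.4) ⇒ IN Λ
candidate 2: (m,n)=(-3,11) → π∥ = -3+11·λ ≈ 43.5967, π⊥ = -3+11·λ' ≈ -5.5967 ∉ [-0.2, 0.4) ⇒ out
candidate 3: (m,n)=(-4,7) → π∥ = -4+7·λ ≈ 25.6525, π⊥ = -4+7·λ' ≈ -5.6525 ∉ [-0.2, 0.4) ⇒ out
candidate 4: (m,n)=(12,-9) → π∥ = 12-9·λ ≈ -26.1246, π⊥ = 12-9·λ' ≈ 14.1246 ∉ [-0.2, 0.4) ⇒ out
candidate 5: (m,n)=(8,-3) → π∥ = 8-3·λ ≈ -4.7082, π⊥ = 8-3·λ' ≈ 8.7082 ∉ [-0.2, 0.4) ⇒ out
candidate 6: (m,n)=(1,3) → π∥ = 1+3·λ ≈ 13.7082, π⊥ = 1+3·λ' ≈ 0.2918 ∈ [-0.2, 0.4) ⇒ IN Λ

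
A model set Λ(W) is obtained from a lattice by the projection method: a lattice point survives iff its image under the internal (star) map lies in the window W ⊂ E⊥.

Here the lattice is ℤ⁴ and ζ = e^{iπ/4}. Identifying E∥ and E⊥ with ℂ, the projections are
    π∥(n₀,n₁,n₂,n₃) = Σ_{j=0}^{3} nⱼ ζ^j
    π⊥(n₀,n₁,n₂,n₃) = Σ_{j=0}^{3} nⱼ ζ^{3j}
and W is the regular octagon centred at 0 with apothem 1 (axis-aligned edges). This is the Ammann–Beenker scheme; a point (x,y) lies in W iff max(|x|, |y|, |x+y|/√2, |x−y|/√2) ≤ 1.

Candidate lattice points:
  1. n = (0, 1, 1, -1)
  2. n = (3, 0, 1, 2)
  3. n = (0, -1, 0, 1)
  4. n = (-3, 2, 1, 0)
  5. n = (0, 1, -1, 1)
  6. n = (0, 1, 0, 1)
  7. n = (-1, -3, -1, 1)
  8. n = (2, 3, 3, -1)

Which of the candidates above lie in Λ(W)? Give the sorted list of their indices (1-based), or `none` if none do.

With ζ = e^{iπ/4} the internal vectors are ζ^0,ζ^3,ζ^6,ζ^9.
candidate 1: n = (0, 1, 1, -1) → π⊥ ≈ (-1.41421, -1.00000); max(|x|,|y|,|x±y|/√2) = 1.70711 > 1 ⇒ ∉ W
candidate 2: n = (3, 0, 1, 2) → π⊥ ≈ (+4.41421, +0.41421); max(|x|,|y|,|x±y|/√2) = 4.41421 > 1 ⇒ ∉ W
candidate 3: n = (0, -1, 0, 1) → π⊥ ≈ (+1.41421, +0.00000); max(|x|,|y|,|x±y|/√2) = 1.41421 > 1 ⇒ ∉ W
candidate 4: n = (-3, 2, 1, 0) → π⊥ ≈ (-4.41421, +0.41421); max(|x|,|y|,|x±y|/√2) = 4.41421 > 1 ⇒ ∉ W
candidate 5: n = (0, 1, -1, 1) → π⊥ ≈ (+0.00000, +2.41421); max(|x|,|y|,|x±y|/√2) = 2.41421 > 1 ⇒ ∉ W
candidate 6: n = (0, 1, 0, 1) → π⊥ ≈ (+0.00000, +1.41421); max(|x|,|y|,|x±y|/√2) = 1.41421 > 1 ⇒ ∉ W
candidate 7: n = (-1, -3, -1, 1) → π⊥ ≈ (+1.82843, -0.41421); max(|x|,|y|,|x±y|/√2) = 1.82843 > 1 ⇒ ∉ W
candidate 8: n = (2, 3, 3, -1) → π⊥ ≈ (-0.82843, -1.58579); max(|x|,|y|,|x±y|/√2) = 1.70711 > 1 ⇒ ∉ W

none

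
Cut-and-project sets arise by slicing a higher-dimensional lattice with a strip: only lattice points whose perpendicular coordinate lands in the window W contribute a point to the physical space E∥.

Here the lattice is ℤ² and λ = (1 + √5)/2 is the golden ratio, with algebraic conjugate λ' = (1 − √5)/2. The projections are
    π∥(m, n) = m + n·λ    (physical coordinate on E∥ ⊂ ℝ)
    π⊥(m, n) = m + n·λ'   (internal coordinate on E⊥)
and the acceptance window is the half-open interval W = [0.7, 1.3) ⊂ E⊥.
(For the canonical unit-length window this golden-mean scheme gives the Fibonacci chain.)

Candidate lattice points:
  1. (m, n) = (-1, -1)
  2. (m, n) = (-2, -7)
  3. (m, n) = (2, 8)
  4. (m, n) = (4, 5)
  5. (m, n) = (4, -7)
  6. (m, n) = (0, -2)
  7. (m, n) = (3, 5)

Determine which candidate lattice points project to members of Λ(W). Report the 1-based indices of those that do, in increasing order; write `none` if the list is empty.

Numerically λ ≈ 1.61803 and λ' = −1/λ ≈ -0.61803.
#1 (-1,-1): internal coord -1 + (-1)·λ' = -0.38197; -0.38197 ∉ [0.7, 1.3) → out
#2 (-2,-7): internal coord -2 + (-7)·λ' = +2.32624; +2.32624 ∉ [0.7, 1.3) → out
#3 (2,8): internal coord 2 + (8)·λ' = -2.94427; -2.94427 ∉ [0.7, 1.3) → out
#4 (4,5): internal coord 4 + (5)·λ' = +0.90983; +0.90983 ∈ [0.7, 1.3) → IN Λ
#5 (4,-7): internal coord 4 + (-7)·λ' = +8.32624; +8.32624 ∉ [0.7, 1.3) → out
#6 (0,-2): internal coord 0 + (-2)·λ' = +1.23607; +1.23607 ∈ [0.7, 1.3) → IN Λ
#7 (3,5): internal coord 3 + (5)·λ' = -0.09017; -0.09017 ∉ [0.7, 1.3) → out

4, 6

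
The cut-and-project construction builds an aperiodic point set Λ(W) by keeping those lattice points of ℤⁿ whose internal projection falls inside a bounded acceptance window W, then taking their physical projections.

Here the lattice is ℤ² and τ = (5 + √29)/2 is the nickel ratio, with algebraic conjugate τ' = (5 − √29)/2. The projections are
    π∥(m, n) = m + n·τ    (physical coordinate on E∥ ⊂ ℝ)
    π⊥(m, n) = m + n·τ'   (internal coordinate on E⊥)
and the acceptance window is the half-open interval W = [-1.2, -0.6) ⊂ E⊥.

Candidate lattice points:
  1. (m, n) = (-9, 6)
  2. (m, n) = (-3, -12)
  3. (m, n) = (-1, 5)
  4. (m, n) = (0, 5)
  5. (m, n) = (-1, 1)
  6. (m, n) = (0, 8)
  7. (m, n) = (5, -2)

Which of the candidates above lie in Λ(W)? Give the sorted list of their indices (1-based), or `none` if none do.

τ' = (5−√29)/2 ≈ -0.19258.
candidate 1: (m,n)=(-9,6) → π∥ = -9+6·τ ≈ 22.15549, π⊥ = -9+6·τ' ≈ -10.15549 ∉ [-1.2, -0.6) ⇒ out
candidate 2: (m,n)=(-3,-12) → π∥ = -3-12·τ ≈ -65.31099, π⊥ = -3-12·τ' ≈ -0.68901 ∈ [-1.2, -0.6) ⇒ IN Λ
candidate 3: (m,n)=(-1,5) → π∥ = -1+5·τ ≈ 24.96291, π⊥ = -1+5·τ' ≈ -1.96291 ∉ [-1.2, -0.6) ⇒ out
candidate 4: (m,n)=(0,5) → π∥ = 0+5·τ ≈ 25.96291, π⊥ = 0+5·τ' ≈ -0.96291 ∈ [-1.2, -0.6) ⇒ IN Λ
candidate 5: (m,n)=(-1,1) → π∥ = -1+1·τ ≈ 4.19258, π⊥ = -1+1·τ' ≈ -1.19258 ∈ [-1.2, -0.6) ⇒ IN Λ
candidate 6: (m,n)=(0,8) → π∥ = 0+8·τ ≈ 41.54066, π⊥ = 0+8·τ' ≈ -1.54066 ∉ [-1.2, -0.6) ⇒ out
candidate 7: (m,n)=(5,-2) → π∥ = 5-2·τ ≈ -5.38516, π⊥ = 5-2·τ' ≈ 5.38516 ∉ [-1.2, -0.6) ⇒ out

2, 4, 5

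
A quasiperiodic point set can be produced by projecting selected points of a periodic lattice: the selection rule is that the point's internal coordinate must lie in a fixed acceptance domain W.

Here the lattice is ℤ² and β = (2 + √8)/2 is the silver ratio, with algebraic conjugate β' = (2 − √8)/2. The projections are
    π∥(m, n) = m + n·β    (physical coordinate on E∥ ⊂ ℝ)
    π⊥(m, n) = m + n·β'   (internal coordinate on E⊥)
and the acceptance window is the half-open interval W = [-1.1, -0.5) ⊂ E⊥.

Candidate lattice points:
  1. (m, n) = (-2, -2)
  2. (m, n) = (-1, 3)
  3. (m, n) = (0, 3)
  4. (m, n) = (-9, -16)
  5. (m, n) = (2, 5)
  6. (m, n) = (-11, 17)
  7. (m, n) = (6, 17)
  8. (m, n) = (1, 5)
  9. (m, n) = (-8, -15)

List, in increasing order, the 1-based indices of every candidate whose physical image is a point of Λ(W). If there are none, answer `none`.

β' = (2−√8)/2 ≈ -0.41421.
#1 (-2,-2): internal coord -2 + (-2)·β' = -1.17157; -1.17157 ∉ [-1.1, -0.5) → out
#2 (-1,3): internal coord -1 + (3)·β' = -2.24264; -2.24264 ∉ [-1.1, -0.5) → out
#3 (0,3): internal coord 0 + (3)·β' = -1.24264; -1.24264 ∉ [-1.1, -0.5) → out
#4 (-9,-16): internal coord -9 + (-16)·β' = -2.37258; -2.37258 ∉ [-1.1, -0.5) → out
#5 (2,5): internal coord 2 + (5)·β' = -0.07107; -0.07107 ∉ [-1.1, -0.5) → out
#6 (-11,17): internal coord -11 + (17)·β' = -18.04163; -18.04163 ∉ [-1.1, -0.5) → out
#7 (6,17): internal coord 6 + (17)·β' = -1.04163; -1.04163 ∈ [-1.1, -0.5) → IN Λ
#8 (1,5): internal coord 1 + (5)·β' = -1.07107; -1.07107 ∈ [-1.1, -0.5) → IN Λ
#9 (-8,-15): internal coord -8 + (-15)·β' = -1.78680; -1.78680 ∉ [-1.1, -0.5) → out

7, 8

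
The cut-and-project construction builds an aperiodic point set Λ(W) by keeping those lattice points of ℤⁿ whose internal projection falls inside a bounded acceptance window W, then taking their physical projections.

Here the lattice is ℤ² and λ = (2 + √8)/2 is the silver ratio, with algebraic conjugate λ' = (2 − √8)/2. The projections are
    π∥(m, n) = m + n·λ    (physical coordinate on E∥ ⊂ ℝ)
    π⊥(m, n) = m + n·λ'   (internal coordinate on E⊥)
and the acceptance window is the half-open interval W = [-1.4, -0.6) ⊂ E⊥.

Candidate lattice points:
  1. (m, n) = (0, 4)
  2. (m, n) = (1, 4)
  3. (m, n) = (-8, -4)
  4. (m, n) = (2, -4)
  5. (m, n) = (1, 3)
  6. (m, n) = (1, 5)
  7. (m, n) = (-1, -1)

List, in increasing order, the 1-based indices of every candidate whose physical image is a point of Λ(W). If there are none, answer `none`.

Numerically λ ≈ 2.4142 and λ' = −1/λ ≈ -0.4142.
candidate 1: (m,n)=(0,4) → π∥ = 0+4·λ ≈ 9.6569, π⊥ = 0+4·λ' ≈ -1.6569 ∉ [-1.4, -0.6) ⇒ out
candidate 2: (m,n)=(1,4) → π∥ = 1+4·λ ≈ 10.6569, π⊥ = 1+4·λ' ≈ -0.6569 ∈ [-1.4, -0.6) ⇒ IN Λ
candidate 3: (m,n)=(-8,-4) → π∥ = -8-4·λ ≈ -17.6569, π⊥ = -8-4·λ' ≈ -6.3431 ∉ [-1.4, -0.6) ⇒ out
candidate 4: (m,n)=(2,-4) → π∥ = 2-4·λ ≈ -7.6569, π⊥ = 2-4·λ' ≈ 3.6569 ∉ [-1.4, -0.6) ⇒ out
candidate 5: (m,n)=(1,3) → π∥ = 1+3·λ ≈ 8.2426, π⊥ = 1+3·λ' ≈ -0.2426 ∉ [-1.4, -0.6) ⇒ out
candidate 6: (m,n)=(1,5) → π∥ = 1+5·λ ≈ 13.0711, π⊥ = 1+5·λ' ≈ -1.0711 ∈ [-1.4, -0.6) ⇒ IN Λ
candidate 7: (m,n)=(-1,-1) → π∥ = -1-1·λ ≈ -3.4142, π⊥ = -1-1·λ' ≈ -0.5858 ∉ [-1.4, -0.6) ⇒ out

2, 6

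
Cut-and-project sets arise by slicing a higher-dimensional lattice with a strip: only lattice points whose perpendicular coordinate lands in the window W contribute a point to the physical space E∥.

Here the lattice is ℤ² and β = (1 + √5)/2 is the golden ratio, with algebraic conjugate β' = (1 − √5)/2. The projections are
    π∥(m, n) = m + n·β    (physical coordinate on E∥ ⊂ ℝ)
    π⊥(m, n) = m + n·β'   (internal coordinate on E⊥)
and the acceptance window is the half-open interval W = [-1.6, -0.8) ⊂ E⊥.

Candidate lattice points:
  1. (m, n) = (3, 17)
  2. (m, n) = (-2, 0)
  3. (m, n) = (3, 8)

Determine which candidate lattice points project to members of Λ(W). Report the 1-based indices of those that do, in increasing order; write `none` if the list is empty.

none

β' = (1−√5)/2 ≈ -0.6180.
candidate 1: (m,n)=(3,17) → π∥ = 3+17·β ≈ 30.5066, π⊥ = 3+17·β' ≈ -7.5066 ∉ [-1.6, -0.8) ⇒ out
candidate 2: (m,n)=(-2,0) → π∥ = -2+0·β ≈ -2.0000, π⊥ = -2+0·β' ≈ -2.0000 ∉ [-1.6, -0.8) ⇒ out
candidate 3: (m,n)=(3,8) → π∥ = 3+8·β ≈ 15.9443, π⊥ = 3+8·β' ≈ -1.9443 ∉ [-1.6, -0.8) ⇒ out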